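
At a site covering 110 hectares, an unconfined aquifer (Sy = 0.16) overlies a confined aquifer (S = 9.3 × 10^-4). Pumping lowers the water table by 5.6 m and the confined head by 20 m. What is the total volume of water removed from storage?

ΔV ≈ 1.01 × 10^6 m³

A = 110 hectares = 1.1 × 10^6 m²
Unconfined: ΔV_u = Sy × A × Δh_u = 0.16 × 1.1 × 10^6 × 5.6 = 9.856 × 10^5 m³
Confined: ΔV_c = S × A × Δh_c = 9.3 × 10^-4 × 1.1 × 10^6 × 20 = 20460 m³
Total ΔV = 9.856 × 10^5 + 20460 = 1.006 × 10^6 m³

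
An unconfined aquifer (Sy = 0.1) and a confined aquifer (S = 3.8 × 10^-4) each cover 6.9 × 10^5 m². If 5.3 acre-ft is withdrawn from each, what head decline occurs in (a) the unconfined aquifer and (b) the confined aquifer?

Δh_u ≈ 0.0947 m; Δh_c ≈ 24.9 m

ΔV = 5.3 acre-ft = 6537 m³
Unconfined: Δh_u = ΔV/(Sy·A) = 6537/(0.1 × 6.9 × 10^5) = 0.09475 m
Confined: Δh_c = ΔV/(S·A) = 6537/(3.8 × 10^-4 × 6.9 × 10^5) = 24.93 m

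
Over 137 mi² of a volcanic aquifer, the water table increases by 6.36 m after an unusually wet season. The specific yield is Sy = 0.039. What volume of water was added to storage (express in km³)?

ΔV ≈ 0.088 km³

A = 137 mi² = 3.548 × 10^8 m²
ΔV = Sy × A × Δh = 0.039 × 3.548 × 10^8 m² × 6.36 m = 8.801 × 10^7 m³
ΔV = 8.801 × 10^7 m³ = 0.08801 km³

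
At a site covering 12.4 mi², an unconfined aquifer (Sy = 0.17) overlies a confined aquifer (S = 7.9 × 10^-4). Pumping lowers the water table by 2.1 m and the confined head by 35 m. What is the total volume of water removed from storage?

ΔV ≈ 1.24 × 10^7 m³

A = 12.4 mi² = 3.212 × 10^7 m²
Unconfined: ΔV_u = Sy × A × Δh_u = 0.17 × 3.212 × 10^7 × 2.1 = 1.147 × 10^7 m³
Confined: ΔV_c = S × A × Δh_c = 7.9 × 10^-4 × 3.212 × 10^7 × 35 = 8.88 × 10^5 m³
Total ΔV = 1.147 × 10^7 + 8.88 × 10^5 = 1.235 × 10^7 m³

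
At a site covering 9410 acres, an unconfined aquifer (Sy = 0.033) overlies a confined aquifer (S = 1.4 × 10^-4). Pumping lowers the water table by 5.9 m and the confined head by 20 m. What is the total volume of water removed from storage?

ΔV ≈ 7.52 × 10^6 m³

A = 9410 acres = 3.808 × 10^7 m²
Unconfined: ΔV_u = Sy × A × Δh_u = 0.033 × 3.808 × 10^7 × 5.9 = 7.414 × 10^6 m³
Confined: ΔV_c = S × A × Δh_c = 1.4 × 10^-4 × 3.808 × 10^7 × 20 = 1.066 × 10^5 m³
Total ΔV = 7.414 × 10^6 + 1.066 × 10^5 = 7.521 × 10^6 m³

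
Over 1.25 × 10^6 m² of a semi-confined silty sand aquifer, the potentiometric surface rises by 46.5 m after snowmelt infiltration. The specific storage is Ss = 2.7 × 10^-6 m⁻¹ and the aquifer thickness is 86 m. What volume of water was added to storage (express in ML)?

ΔV ≈ 13.5 ML

S = Ss × b = 2.7 × 10^-6 m⁻¹ × 86 m = 2.322 × 10^-4
ΔV = S × A × Δh = 2.322 × 10^-4 × 1.25 × 10^6 m² × 46.5 m = 13500 m³
ΔV = 13500 m³ = 13.5 ML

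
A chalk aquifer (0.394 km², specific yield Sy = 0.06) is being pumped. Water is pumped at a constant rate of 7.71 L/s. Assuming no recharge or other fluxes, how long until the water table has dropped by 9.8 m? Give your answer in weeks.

A = 0.394 km² = 3.94 × 10^5 m²
ΔV = Sy × A × Δh = 0.06 × 3.94 × 10^5 × 9.8 = 2.317 × 10^5 m³
Q = 7.71 L/s = 666.1 m³/d
t = ΔV / Q = 2.317 × 10^5 m³ / 666.1 m³/d = 347.8 d
t = 347.8 d ≈ 49.68 weeks

t ≈ 49.7 weeks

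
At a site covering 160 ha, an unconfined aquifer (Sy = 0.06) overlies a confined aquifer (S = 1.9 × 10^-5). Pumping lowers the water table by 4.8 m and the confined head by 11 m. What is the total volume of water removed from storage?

A = 160 ha = 1.6 × 10^6 m²
Unconfined: ΔV_u = Sy × A × Δh_u = 0.06 × 1.6 × 10^6 × 4.8 = 4.608 × 10^5 m³
Confined: ΔV_c = S × A × Δh_c = 1.9 × 10^-5 × 1.6 × 10^6 × 11 = 334.4 m³
Total ΔV = 4.608 × 10^5 + 334.4 = 4.611 × 10^5 m³

ΔV ≈ 4.61 × 10^5 m³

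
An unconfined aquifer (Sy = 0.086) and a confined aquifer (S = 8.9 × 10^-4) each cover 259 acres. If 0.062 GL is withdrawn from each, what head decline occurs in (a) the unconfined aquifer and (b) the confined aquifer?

Δh_u ≈ 0.688 m; Δh_c ≈ 66.5 m

A = 259 acres = 1.048 × 10^6 m²
ΔV = 0.062 GL = 62000 m³
Unconfined: Δh_u = ΔV/(Sy·A) = 62000/(0.086 × 1.048 × 10^6) = 0.6878 m
Confined: Δh_c = ΔV/(S·A) = 62000/(8.9 × 10^-4 × 1.048 × 10^6) = 66.46 m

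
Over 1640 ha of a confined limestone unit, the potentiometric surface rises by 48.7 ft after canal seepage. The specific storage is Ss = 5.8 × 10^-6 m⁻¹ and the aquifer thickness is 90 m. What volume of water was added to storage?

S = Ss × b = 5.8 × 10^-6 m⁻¹ × 90 m = 5.22 × 10^-4
A = 1640 ha = 1.64 × 10^7 m²
Δh = 48.7 ft = 14.84 m
ΔV = S × A × Δh = 5.22 × 10^-4 × 1.64 × 10^7 m² × 14.84 m = 1.271 × 10^5 m³

ΔV ≈ 1.27 × 10^5 m³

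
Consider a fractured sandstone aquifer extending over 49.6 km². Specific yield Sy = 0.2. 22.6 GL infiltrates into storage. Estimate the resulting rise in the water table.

A = 49.6 km² = 4.96 × 10^7 m²
ΔV = 22.6 GL = 2.26 × 10^7 m³
Δh = ΔV / (Sy × A) = 2.26 × 10^7 m³ / (0.2 × 4.96 × 10^7 m²) = 2.278 m

Δh ≈ 2.28 m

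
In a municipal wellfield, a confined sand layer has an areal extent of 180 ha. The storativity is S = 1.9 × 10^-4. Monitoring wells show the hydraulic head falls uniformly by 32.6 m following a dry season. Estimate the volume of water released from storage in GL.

ΔV ≈ 0.0111 GL

A = 180 ha = 1.8 × 10^6 m²
ΔV = S × A × Δh = 1.9 × 10^-4 × 1.8 × 10^6 m² × 32.6 m = 11150 m³
ΔV = 11150 m³ = 0.01115 GL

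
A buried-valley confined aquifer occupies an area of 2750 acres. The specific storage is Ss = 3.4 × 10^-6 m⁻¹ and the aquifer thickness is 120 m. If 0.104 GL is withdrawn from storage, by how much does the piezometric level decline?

Δh ≈ 22.9 m

S = Ss × b = 3.4 × 10^-6 m⁻¹ × 120 m = 4.08 × 10^-4
A = 2750 acres = 1.113 × 10^7 m²
ΔV = 0.104 GL = 1.04 × 10^5 m³
Δh = ΔV / (S × A) = 1.04 × 10^5 m³ / (4.08 × 10^-4 × 1.113 × 10^7 m²) = 22.9 m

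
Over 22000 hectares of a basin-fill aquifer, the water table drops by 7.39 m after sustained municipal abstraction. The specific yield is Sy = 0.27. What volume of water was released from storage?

ΔV ≈ 4.39 × 10^8 m³

A = 22000 hectares = 2.2 × 10^8 m²
ΔV = Sy × A × Δh = 0.27 × 2.2 × 10^8 m² × 7.39 m = 4.39 × 10^8 m³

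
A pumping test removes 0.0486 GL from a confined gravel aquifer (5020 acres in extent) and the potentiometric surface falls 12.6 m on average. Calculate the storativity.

S ≈ 1.9 × 10^-4

A = 5020 acres = 2.032 × 10^7 m²
ΔV = 0.0486 GL = 48600 m³
S = ΔV / (A × Δh) = 48600 m³ / (2.032 × 10^7 m² × 12.6 m) = 1.899 × 10^-4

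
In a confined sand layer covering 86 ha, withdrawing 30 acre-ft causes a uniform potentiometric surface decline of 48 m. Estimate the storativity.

S ≈ 9 × 10^-4

A = 86 ha = 8.6 × 10^5 m²
ΔV = 30 acre-ft = 37000 m³
S = ΔV / (A × Δh) = 37000 m³ / (8.6 × 10^5 m² × 48 m) = 8.964 × 10^-4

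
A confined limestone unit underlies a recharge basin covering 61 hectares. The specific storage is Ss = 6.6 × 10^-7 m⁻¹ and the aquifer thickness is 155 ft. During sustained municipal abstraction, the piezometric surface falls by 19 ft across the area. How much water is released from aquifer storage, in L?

b = 155 ft = 47.24 m
S = Ss × b = 6.6 × 10^-7 m⁻¹ × 47.24 m = 3.118 × 10^-5
A = 61 hectares = 6.1 × 10^5 m²
Δh = 19 ft = 5.791 m
ΔV = S × A × Δh = 3.118 × 10^-5 × 6.1 × 10^5 m² × 5.791 m = 110.2 m³
ΔV = 110.2 m³ = 1.102 × 10^5 L

ΔV ≈ 1.1 × 10^5 L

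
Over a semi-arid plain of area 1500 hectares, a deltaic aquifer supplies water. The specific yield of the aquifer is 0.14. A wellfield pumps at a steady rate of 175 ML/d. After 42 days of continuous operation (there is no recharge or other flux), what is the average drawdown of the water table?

Δh ≈ 3.5 m

A = 1500 hectares = 1.5 × 10^7 m²
Q = 175 ML/d = 1.75 × 10^5 m³/d
ΔV = Q × t = 1.75 × 10^5 m³/d × 42 d = 7.35 × 10^6 m³
Δh = ΔV / (Sy × A) = 7.35 × 10^6 / (0.14 × 1.5 × 10^7) = 3.5 m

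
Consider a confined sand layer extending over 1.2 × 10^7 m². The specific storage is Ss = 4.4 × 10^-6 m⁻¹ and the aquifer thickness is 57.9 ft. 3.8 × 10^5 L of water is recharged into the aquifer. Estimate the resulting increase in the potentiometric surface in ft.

Δh ≈ 1.34 ft

b = 57.9 ft = 17.65 m
S = Ss × b = 4.4 × 10^-6 m⁻¹ × 17.65 m = 7.765 × 10^-5
ΔV = 3.8 × 10^5 L = 380 m³
Δh = ΔV / (S × A) = 380 m³ / (7.765 × 10^-5 × 1.2 × 10^7 m²) = 0.4078 m
Δh = 0.4078 m = 1.338 ft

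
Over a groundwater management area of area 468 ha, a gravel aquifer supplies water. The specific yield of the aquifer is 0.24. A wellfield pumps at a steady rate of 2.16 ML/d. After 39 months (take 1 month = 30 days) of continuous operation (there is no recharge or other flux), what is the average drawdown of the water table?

Δh ≈ 2.25 m

A = 468 ha = 4.68 × 10^6 m²
Q = 2.16 ML/d = 2160 m³/d
t = 39 months = 1170 d
ΔV = Q × t = 2160 m³/d × 1170 d = 2.527 × 10^6 m³
Δh = ΔV / (Sy × A) = 2.527 × 10^6 / (0.24 × 4.68 × 10^6) = 2.25 m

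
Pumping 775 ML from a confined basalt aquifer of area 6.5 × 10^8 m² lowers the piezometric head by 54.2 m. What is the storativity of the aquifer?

S ≈ 2.2 × 10^-5

ΔV = 775 ML = 7.75 × 10^5 m³
S = ΔV / (A × Δh) = 7.75 × 10^5 m³ / (6.5 × 10^8 m² × 54.2 m) = 2.2 × 10^-5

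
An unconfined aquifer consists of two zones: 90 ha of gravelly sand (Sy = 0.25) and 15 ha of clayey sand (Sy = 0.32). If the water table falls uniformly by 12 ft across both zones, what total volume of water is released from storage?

A₁ = 90 ha = 9 × 10^5 m²; A₂ = 15 ha = 1.5 × 10^5 m²
Δh = 12 ft = 3.658 m
ΔV₁ = 0.25 × 9 × 10^5 × 3.658 = 8.23 × 10^5 m³
ΔV₂ = 0.32 × 1.5 × 10^5 × 3.658 = 1.756 × 10^5 m³
ΔV = ΔV₁ + ΔV₂ = 9.985 × 10^5 m³

ΔV ≈ 9.99 × 10^5 m³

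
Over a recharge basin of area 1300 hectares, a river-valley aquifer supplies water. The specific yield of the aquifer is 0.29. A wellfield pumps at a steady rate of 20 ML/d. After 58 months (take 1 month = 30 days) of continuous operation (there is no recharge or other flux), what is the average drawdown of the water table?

Δh ≈ 9.23 m

A = 1300 hectares = 1.3 × 10^7 m²
Q = 20 ML/d = 20000 m³/d
t = 58 months = 1740 d
ΔV = Q × t = 20000 m³/d × 1740 d = 3.48 × 10^7 m³
Δh = ΔV / (Sy × A) = 3.48 × 10^7 / (0.29 × 1.3 × 10^7) = 9.231 m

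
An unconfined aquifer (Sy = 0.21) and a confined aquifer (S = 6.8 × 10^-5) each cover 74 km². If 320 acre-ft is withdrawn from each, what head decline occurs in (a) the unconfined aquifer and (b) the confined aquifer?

A = 74 km² = 7.4 × 10^7 m²
ΔV = 320 acre-ft = 3.947 × 10^5 m³
Unconfined: Δh_u = ΔV/(Sy·A) = 3.947 × 10^5/(0.21 × 7.4 × 10^7) = 0.0254 m
Confined: Δh_c = ΔV/(S·A) = 3.947 × 10^5/(6.8 × 10^-5 × 7.4 × 10^7) = 78.44 m

Δh_u ≈ 0.0254 m; Δh_c ≈ 78.4 m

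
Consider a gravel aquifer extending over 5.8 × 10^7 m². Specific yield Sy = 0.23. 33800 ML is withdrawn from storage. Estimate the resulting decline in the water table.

Δh ≈ 2.53 m

ΔV = 33800 ML = 3.38 × 10^7 m³
Δh = ΔV / (Sy × A) = 3.38 × 10^7 m³ / (0.23 × 5.8 × 10^7 m²) = 2.534 m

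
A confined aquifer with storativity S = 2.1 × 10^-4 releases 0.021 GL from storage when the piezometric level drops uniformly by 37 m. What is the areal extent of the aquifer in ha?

A ≈ 270 ha

ΔV = 0.021 GL = 21000 m³
A = ΔV / (S × Δh) = 21000 / (2.1 × 10^-4 × 37) = 2.703 × 10^6 m²
A = 2.703 × 10^6 m² = 270.3 ha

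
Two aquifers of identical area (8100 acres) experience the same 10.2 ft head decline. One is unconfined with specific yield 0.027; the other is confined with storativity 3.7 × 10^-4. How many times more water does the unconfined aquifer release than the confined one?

ΔV_u / ΔV_c ≈ 73

A = 8100 acres = 3.278 × 10^7 m²
Δh = 10.2 ft = 3.109 m
Unconfined: ΔV_u = Sy × A × Δh = 0.027 × 3.278 × 10^7 × 3.109 = 2.752 × 10^6 m³
Confined: ΔV_c = S × A × Δh = 3.7 × 10^-4 × 3.278 × 10^7 × 3.109 = 37710 m³
Ratio = ΔV_u / ΔV_c = Sy / S = 0.027 / 3.7 × 10^-4 = 72.97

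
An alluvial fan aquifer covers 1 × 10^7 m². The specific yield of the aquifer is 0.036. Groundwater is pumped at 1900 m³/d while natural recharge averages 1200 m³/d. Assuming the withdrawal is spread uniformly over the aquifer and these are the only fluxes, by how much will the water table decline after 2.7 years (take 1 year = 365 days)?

Δh ≈ 1.92 m

Net abstraction = 1900 − 1200 = 700 m³/d
t = 2.7 years = 985.5 d
ΔV = Q × t = 700 m³/d × 985.5 d = 6.899 × 10^5 m³
Δh = ΔV / (Sy × A) = 6.899 × 10^5 / (0.036 × 1 × 10^7) = 1.916 m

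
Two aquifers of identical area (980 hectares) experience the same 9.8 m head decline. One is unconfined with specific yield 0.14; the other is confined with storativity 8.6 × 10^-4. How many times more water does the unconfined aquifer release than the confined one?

ΔV_u / ΔV_c ≈ 163

A = 980 hectares = 9.8 × 10^6 m²
Unconfined: ΔV_u = Sy × A × Δh = 0.14 × 9.8 × 10^6 × 9.8 = 1.345 × 10^7 m³
Confined: ΔV_c = S × A × Δh = 8.6 × 10^-4 × 9.8 × 10^6 × 9.8 = 82590 m³
Ratio = ΔV_u / ΔV_c = Sy / S = 0.14 / 8.6 × 10^-4 = 162.8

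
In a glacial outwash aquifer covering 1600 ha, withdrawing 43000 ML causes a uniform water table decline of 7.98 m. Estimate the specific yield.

Sy ≈ 0.34

A = 1600 ha = 1.6 × 10^7 m²
ΔV = 43000 ML = 4.3 × 10^7 m³
Sy = ΔV / (A × Δh) = 4.3 × 10^7 m³ / (1.6 × 10^7 m² × 7.98 m) = 0.3368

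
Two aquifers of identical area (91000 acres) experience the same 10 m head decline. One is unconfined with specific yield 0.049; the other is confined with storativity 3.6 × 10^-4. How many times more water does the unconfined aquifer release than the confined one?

ΔV_u / ΔV_c ≈ 136

A = 91000 acres = 3.683 × 10^8 m²
Unconfined: ΔV_u = Sy × A × Δh = 0.049 × 3.683 × 10^8 × 10 = 1.804 × 10^8 m³
Confined: ΔV_c = S × A × Δh = 3.6 × 10^-4 × 3.683 × 10^8 × 10 = 1.326 × 10^6 m³
Ratio = ΔV_u / ΔV_c = Sy / S = 0.049 / 3.6 × 10^-4 = 136.1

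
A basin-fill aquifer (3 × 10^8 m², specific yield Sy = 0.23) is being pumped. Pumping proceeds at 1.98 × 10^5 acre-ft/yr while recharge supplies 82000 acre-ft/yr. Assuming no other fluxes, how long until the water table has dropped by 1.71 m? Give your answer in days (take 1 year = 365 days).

ΔV = Sy × A × Δh = 0.23 × 3 × 10^8 × 1.71 = 1.18 × 10^8 m³
Net withdrawal = 1.98 × 10^5 − 82000 = 1.16 × 10^5 acre-ft/yr = 3.92 × 10^5 m³/d
t = ΔV / Q = 1.18 × 10^8 m³ / 3.92 × 10^5 m³/d = 301 d

t ≈ 301 days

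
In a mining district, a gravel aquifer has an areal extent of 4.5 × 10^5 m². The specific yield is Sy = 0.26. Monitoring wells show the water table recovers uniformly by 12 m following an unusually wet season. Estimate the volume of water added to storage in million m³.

ΔV ≈ 1.4 million m³

ΔV = Sy × A × Δh = 0.26 × 4.5 × 10^5 m² × 12 m = 1.404 × 10^6 m³
ΔV = 1.404 × 10^6 m³ = 1.404 million m³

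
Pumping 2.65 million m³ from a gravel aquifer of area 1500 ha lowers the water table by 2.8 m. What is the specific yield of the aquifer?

Sy ≈ 0.063

A = 1500 ha = 1.5 × 10^7 m²
ΔV = 2.65 million m³ = 2.65 × 10^6 m³
Sy = ΔV / (A × Δh) = 2.65 × 10^6 m³ / (1.5 × 10^7 m² × 2.8 m) = 0.0631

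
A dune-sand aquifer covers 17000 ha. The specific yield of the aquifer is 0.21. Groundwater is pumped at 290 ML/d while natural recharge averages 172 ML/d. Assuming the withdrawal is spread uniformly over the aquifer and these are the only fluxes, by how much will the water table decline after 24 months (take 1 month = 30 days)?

A = 17000 ha = 1.7 × 10^8 m²
Net abstraction = 290 − 172 = 118 ML/d
Q_net = 118 ML/d = 1.18 × 10^5 m³/d
t = 24 months = 720 d
ΔV = Q × t = 1.18 × 10^5 m³/d × 720 d = 8.496 × 10^7 m³
Δh = ΔV / (Sy × A) = 8.496 × 10^7 / (0.21 × 1.7 × 10^8) = 2.38 m

Δh ≈ 2.38 m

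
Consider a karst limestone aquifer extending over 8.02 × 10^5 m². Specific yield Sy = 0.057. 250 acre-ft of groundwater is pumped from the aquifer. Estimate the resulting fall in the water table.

Δh ≈ 6.75 m

ΔV = 250 acre-ft = 3.084 × 10^5 m³
Δh = ΔV / (Sy × A) = 3.084 × 10^5 m³ / (0.057 × 8.02 × 10^5 m²) = 6.746 m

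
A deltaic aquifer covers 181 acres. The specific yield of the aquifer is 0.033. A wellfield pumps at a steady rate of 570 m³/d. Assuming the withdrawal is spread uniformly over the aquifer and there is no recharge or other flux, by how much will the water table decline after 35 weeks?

A = 181 acres = 7.325 × 10^5 m²
t = 35 weeks = 245 d
ΔV = Q × t = 570 m³/d × 245 d = 1.397 × 10^5 m³
Δh = ΔV / (Sy × A) = 1.397 × 10^5 / (0.033 × 7.325 × 10^5) = 5.777 m

Δh ≈ 5.78 m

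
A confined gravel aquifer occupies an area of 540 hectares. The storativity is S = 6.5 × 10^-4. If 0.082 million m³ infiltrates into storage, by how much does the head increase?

A = 540 hectares = 5.4 × 10^6 m²
ΔV = 0.082 million m³ = 82000 m³
Δh = ΔV / (S × A) = 82000 m³ / (6.5 × 10^-4 × 5.4 × 10^6 m²) = 23.36 m

Δh ≈ 23.4 m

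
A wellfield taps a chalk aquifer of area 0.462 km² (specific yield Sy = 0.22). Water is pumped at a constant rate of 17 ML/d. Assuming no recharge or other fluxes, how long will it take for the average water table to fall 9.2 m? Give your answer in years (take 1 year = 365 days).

A = 0.462 km² = 4.62 × 10^5 m²
ΔV = Sy × A × Δh = 0.22 × 4.62 × 10^5 × 9.2 = 9.351 × 10^5 m³
Q = 17 ML/d = 17000 m³/d
t = ΔV / Q = 9.351 × 10^5 m³ / 17000 m³/d = 55.01 d
t = 55.01 d ≈ 0.1507 years

t ≈ 0.151 years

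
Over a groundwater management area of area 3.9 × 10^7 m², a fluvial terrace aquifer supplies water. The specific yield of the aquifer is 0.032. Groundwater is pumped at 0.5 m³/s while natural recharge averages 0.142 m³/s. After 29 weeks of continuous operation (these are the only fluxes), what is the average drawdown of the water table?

Net abstraction = 0.5 − 0.142 = 0.358 m³/s
Q_net = 0.358 m³/s = 30930 m³/d
t = 29 weeks = 203 d
ΔV = Q × t = 30930 m³/d × 203 d = 6.279 × 10^6 m³
Δh = ΔV / (Sy × A) = 6.279 × 10^6 / (0.032 × 3.9 × 10^7) = 5.031 m

Δh ≈ 5.03 m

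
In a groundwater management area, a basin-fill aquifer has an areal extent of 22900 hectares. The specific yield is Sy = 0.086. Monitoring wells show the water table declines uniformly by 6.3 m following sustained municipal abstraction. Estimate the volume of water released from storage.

ΔV ≈ 1.24 × 10^8 m³

A = 22900 hectares = 2.29 × 10^8 m²
ΔV = Sy × A × Δh = 0.086 × 2.29 × 10^8 m² × 6.3 m = 1.241 × 10^8 m³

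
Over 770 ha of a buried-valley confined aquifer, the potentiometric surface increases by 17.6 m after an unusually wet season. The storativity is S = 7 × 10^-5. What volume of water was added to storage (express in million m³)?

A = 770 ha = 7.7 × 10^6 m²
ΔV = S × A × Δh = 7 × 10^-5 × 7.7 × 10^6 m² × 17.6 m = 9486 m³
ΔV = 9486 m³ = 0.009486 million m³

ΔV ≈ 0.00949 million m³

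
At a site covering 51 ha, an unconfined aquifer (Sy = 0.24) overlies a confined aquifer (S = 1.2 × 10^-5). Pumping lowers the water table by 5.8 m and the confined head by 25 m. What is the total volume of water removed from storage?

ΔV ≈ 7.1 × 10^5 m³

A = 51 ha = 5.1 × 10^5 m²
Unconfined: ΔV_u = Sy × A × Δh_u = 0.24 × 5.1 × 10^5 × 5.8 = 7.099 × 10^5 m³
Confined: ΔV_c = S × A × Δh_c = 1.2 × 10^-5 × 5.1 × 10^5 × 25 = 153 m³
Total ΔV = 7.099 × 10^5 + 153 = 7.101 × 10^5 m³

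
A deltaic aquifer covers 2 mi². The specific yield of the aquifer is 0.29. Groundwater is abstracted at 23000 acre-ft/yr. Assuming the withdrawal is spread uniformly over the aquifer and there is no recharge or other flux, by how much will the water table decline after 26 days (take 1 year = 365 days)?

Δh ≈ 1.35 m

A = 2 mi² = 5.18 × 10^6 m²
Q = 23000 acre-ft/yr = 77730 m³/d
ΔV = Q × t = 77730 m³/d × 26 d = 2.021 × 10^6 m³
Δh = ΔV / (Sy × A) = 2.021 × 10^6 / (0.29 × 5.18 × 10^6) = 1.345 m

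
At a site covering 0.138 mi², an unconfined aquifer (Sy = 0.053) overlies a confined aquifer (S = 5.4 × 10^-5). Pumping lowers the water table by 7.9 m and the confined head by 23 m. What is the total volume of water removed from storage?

A = 0.138 mi² = 3.574 × 10^5 m²
Unconfined: ΔV_u = Sy × A × Δh_u = 0.053 × 3.574 × 10^5 × 7.9 = 1.497 × 10^5 m³
Confined: ΔV_c = S × A × Δh_c = 5.4 × 10^-5 × 3.574 × 10^5 × 23 = 443.9 m³
Total ΔV = 1.497 × 10^5 + 443.9 = 1.501 × 10^5 m³

ΔV ≈ 1.5 × 10^5 m³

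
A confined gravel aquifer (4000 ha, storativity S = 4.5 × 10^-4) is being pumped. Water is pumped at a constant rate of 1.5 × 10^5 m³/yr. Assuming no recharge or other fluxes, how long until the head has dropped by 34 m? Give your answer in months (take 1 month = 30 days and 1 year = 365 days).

t ≈ 49.6 months

A = 4000 ha = 4 × 10^7 m²
ΔV = S × A × Δh = 4.5 × 10^-4 × 4 × 10^7 × 34 = 6.12 × 10^5 m³
Q = 1.5 × 10^5 m³/yr = 411 m³/d
t = ΔV / Q = 6.12 × 10^5 m³ / 411 m³/d = 1489 d
t = 1489 d ≈ 49.64 months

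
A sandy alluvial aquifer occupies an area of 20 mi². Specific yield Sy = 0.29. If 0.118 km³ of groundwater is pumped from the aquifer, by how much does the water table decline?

Δh ≈ 7.86 m

A = 20 mi² = 5.18 × 10^7 m²
ΔV = 0.118 km³ = 1.18 × 10^8 m³
Δh = ΔV / (Sy × A) = 1.18 × 10^8 m³ / (0.29 × 5.18 × 10^7 m²) = 7.855 m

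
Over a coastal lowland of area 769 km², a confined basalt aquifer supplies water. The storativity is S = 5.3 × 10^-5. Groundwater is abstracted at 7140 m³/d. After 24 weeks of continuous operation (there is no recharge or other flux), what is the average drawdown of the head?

Δh ≈ 29.4 m

A = 769 km² = 7.69 × 10^8 m²
t = 24 weeks = 168 d
ΔV = Q × t = 7140 m³/d × 168 d = 1.2 × 10^6 m³
Δh = ΔV / (S × A) = 1.2 × 10^6 / (5.3 × 10^-5 × 7.69 × 10^8) = 29.43 m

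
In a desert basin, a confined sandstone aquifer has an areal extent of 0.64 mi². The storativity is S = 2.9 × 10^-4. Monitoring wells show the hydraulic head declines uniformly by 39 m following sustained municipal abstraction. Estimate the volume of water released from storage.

ΔV ≈ 18700 m³

A = 0.64 mi² = 1.658 × 10^6 m²
ΔV = S × A × Δh = 2.9 × 10^-4 × 1.658 × 10^6 m² × 39 m = 18750 m³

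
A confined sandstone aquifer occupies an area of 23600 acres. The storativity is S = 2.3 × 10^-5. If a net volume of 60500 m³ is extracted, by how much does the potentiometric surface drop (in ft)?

Δh ≈ 90.4 ft

A = 23600 acres = 9.551 × 10^7 m²
Δh = ΔV / (S × A) = 60500 m³ / (2.3 × 10^-5 × 9.551 × 10^7 m²) = 27.54 m
Δh = 27.54 m = 90.36 ft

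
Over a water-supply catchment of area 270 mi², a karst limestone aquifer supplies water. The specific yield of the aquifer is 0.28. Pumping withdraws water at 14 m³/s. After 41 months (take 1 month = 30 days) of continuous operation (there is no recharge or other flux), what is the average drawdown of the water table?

A = 270 mi² = 6.993 × 10^8 m²
Q = 14 m³/s = 1.21 × 10^6 m³/d
t = 41 months = 1230 d
ΔV = Q × t = 1.21 × 10^6 m³/d × 1230 d = 1.488 × 10^9 m³
Δh = ΔV / (Sy × A) = 1.488 × 10^9 / (0.28 × 6.993 × 10^8) = 7.598 m

Δh ≈ 7.6 m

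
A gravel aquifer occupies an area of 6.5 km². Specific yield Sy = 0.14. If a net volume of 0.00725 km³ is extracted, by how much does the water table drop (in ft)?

Δh ≈ 26.1 ft

A = 6.5 km² = 6.5 × 10^6 m²
ΔV = 0.00725 km³ = 7.25 × 10^6 m³
Δh = ΔV / (Sy × A) = 7.25 × 10^6 m³ / (0.14 × 6.5 × 10^6 m²) = 7.967 m
Δh = 7.967 m = 26.14 ft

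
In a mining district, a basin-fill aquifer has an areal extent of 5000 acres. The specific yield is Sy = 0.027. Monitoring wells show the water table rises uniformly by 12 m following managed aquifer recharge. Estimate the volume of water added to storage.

ΔV ≈ 6.56 × 10^6 m³

A = 5000 acres = 2.023 × 10^7 m²
ΔV = Sy × A × Δh = 0.027 × 2.023 × 10^7 m² × 12 m = 6.556 × 10^6 m³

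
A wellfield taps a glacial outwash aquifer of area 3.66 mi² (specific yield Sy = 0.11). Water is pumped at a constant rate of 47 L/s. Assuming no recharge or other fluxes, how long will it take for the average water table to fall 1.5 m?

A = 3.66 mi² = 9.479 × 10^6 m²
ΔV = Sy × A × Δh = 0.11 × 9.479 × 10^6 × 1.5 = 1.564 × 10^6 m³
Q = 47 L/s = 4061 m³/d
t = ΔV / Q = 1.564 × 10^6 m³ / 4061 m³/d = 385.2 d

t ≈ 385 days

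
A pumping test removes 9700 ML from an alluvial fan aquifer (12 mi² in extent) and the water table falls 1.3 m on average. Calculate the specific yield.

A = 12 mi² = 3.108 × 10^7 m²
ΔV = 9700 ML = 9.7 × 10^6 m³
Sy = ΔV / (A × Δh) = 9.7 × 10^6 m³ / (3.108 × 10^7 m² × 1.3 m) = 0.2401

Sy ≈ 0.24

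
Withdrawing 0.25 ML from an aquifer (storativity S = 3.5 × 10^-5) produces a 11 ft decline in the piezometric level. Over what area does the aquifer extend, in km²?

Δh = 11 ft = 3.353 m
ΔV = 0.25 ML = 250 m³
A = ΔV / (S × Δh) = 250 / (3.5 × 10^-5 × 3.353) = 2.13 × 10^6 m²
A = 2.13 × 10^6 m² = 2.13 km²

A ≈ 2.13 km²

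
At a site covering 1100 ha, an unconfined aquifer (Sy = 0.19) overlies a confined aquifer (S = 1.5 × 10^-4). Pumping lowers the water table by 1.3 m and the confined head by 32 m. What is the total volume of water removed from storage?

ΔV ≈ 2.77 × 10^6 m³

A = 1100 ha = 1.1 × 10^7 m²
Unconfined: ΔV_u = Sy × A × Δh_u = 0.19 × 1.1 × 10^7 × 1.3 = 2.717 × 10^6 m³
Confined: ΔV_c = S × A × Δh_c = 1.5 × 10^-4 × 1.1 × 10^7 × 32 = 52800 m³
Total ΔV = 2.717 × 10^6 + 52800 = 2.77 × 10^6 m³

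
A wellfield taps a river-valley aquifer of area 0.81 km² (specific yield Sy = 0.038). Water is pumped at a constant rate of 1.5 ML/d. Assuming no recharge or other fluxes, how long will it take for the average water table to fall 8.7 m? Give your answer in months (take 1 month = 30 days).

t ≈ 5.95 months

A = 0.81 km² = 8.1 × 10^5 m²
ΔV = Sy × A × Δh = 0.038 × 8.1 × 10^5 × 8.7 = 2.678 × 10^5 m³
Q = 1.5 ML/d = 1500 m³/d
t = ΔV / Q = 2.678 × 10^5 m³ / 1500 m³/d = 178.5 d
t = 178.5 d ≈ 5.951 months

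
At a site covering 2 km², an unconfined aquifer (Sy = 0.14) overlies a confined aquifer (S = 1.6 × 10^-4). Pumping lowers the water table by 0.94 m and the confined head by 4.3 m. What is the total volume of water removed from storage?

A = 2 km² = 2 × 10^6 m²
Unconfined: ΔV_u = Sy × A × Δh_u = 0.14 × 2 × 10^6 × 0.94 = 2.632 × 10^5 m³
Confined: ΔV_c = S × A × Δh_c = 1.6 × 10^-4 × 2 × 10^6 × 4.3 = 1376 m³
Total ΔV = 2.632 × 10^5 + 1376 = 2.646 × 10^5 m³

ΔV ≈ 2.65 × 10^5 m³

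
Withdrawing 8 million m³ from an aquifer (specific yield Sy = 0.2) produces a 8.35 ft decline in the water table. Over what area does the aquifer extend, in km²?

Δh = 8.35 ft = 2.545 m
ΔV = 8 million m³ = 8 × 10^6 m³
A = ΔV / (Sy × Δh) = 8 × 10^6 / (0.2 × 2.545) = 1.572 × 10^7 m²
A = 1.572 × 10^7 m² = 15.72 km²

A ≈ 15.7 km²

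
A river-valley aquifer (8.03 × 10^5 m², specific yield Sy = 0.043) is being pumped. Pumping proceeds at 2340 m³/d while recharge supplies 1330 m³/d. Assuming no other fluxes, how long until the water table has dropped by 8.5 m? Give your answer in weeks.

t ≈ 41.5 weeks

ΔV = Sy × A × Δh = 0.043 × 8.03 × 10^5 × 8.5 = 2.935 × 10^5 m³
Net withdrawal = 2340 − 1330 = 1010 m³/d
t = ΔV / Q = 2.935 × 10^5 m³ / 1010 m³/d = 290.6 d
t = 290.6 d ≈ 41.51 weeks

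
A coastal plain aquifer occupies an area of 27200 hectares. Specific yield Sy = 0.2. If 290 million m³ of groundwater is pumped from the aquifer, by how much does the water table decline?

A = 27200 hectares = 2.72 × 10^8 m²
ΔV = 290 million m³ = 2.9 × 10^8 m³
Δh = ΔV / (Sy × A) = 2.9 × 10^8 m³ / (0.2 × 2.72 × 10^8 m²) = 5.331 m

Δh ≈ 5.33 m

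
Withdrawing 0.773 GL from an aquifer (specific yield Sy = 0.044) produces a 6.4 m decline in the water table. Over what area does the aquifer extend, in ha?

ΔV = 0.773 GL = 7.73 × 10^5 m³
A = ΔV / (Sy × Δh) = 7.73 × 10^5 / (0.044 × 6.4) = 2.745 × 10^6 m²
A = 2.745 × 10^6 m² = 274.5 ha

A ≈ 275 ha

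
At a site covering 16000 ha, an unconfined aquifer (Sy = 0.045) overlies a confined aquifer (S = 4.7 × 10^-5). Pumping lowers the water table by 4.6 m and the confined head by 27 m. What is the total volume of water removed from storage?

ΔV ≈ 3.33 × 10^7 m³

A = 16000 ha = 1.6 × 10^8 m²
Unconfined: ΔV_u = Sy × A × Δh_u = 0.045 × 1.6 × 10^8 × 4.6 = 3.312 × 10^7 m³
Confined: ΔV_c = S × A × Δh_c = 4.7 × 10^-5 × 1.6 × 10^8 × 27 = 2.03 × 10^5 m³
Total ΔV = 3.312 × 10^7 + 2.03 × 10^5 = 3.332 × 10^7 m³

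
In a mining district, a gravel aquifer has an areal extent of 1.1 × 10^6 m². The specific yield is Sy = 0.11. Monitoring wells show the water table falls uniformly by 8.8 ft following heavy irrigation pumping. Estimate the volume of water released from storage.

ΔV ≈ 3.25 × 10^5 m³

Δh = 8.8 ft = 2.682 m
ΔV = Sy × A × Δh = 0.11 × 1.1 × 10^6 m² × 2.682 m = 3.246 × 10^5 m³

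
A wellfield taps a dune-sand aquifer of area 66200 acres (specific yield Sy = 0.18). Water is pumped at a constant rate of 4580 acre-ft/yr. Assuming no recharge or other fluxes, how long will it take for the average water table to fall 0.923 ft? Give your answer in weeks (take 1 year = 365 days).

t ≈ 125 weeks

A = 66200 acres = 2.679 × 10^8 m²
Δh = 0.923 ft = 0.2813 m
ΔV = Sy × A × Δh = 0.18 × 2.679 × 10^8 × 0.2813 = 1.357 × 10^7 m³
Q = 4580 acre-ft/yr = 15480 m³/d
t = ΔV / Q = 1.357 × 10^7 m³ / 15480 m³/d = 876.5 d
t = 876.5 d ≈ 125.2 weeks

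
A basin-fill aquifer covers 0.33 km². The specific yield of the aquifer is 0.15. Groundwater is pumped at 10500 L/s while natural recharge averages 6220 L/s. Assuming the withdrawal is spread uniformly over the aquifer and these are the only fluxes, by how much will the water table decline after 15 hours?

Δh ≈ 4.67 m

A = 0.33 km² = 3.3 × 10^5 m²
Net abstraction = 10500 − 6220 = 4280 L/s
Q_net = 4280 L/s = 3.698 × 10^5 m³/d
t = 15 hours = 0.625 d
ΔV = Q × t = 3.698 × 10^5 m³/d × 0.625 d = 2.311 × 10^5 m³
Δh = ΔV / (Sy × A) = 2.311 × 10^5 / (0.15 × 3.3 × 10^5) = 4.669 m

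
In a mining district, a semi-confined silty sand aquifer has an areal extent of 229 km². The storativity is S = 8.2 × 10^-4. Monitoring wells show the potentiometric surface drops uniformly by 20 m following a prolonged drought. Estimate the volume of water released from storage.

A = 229 km² = 2.29 × 10^8 m²
ΔV = S × A × Δh = 8.2 × 10^-4 × 2.29 × 10^8 m² × 20 m = 3.756 × 10^6 m³

ΔV ≈ 3.76 × 10^6 m³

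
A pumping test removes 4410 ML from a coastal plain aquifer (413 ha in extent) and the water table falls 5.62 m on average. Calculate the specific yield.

A = 413 ha = 4.13 × 10^6 m²
ΔV = 4410 ML = 4.41 × 10^6 m³
Sy = ΔV / (A × Δh) = 4.41 × 10^6 m³ / (4.13 × 10^6 m² × 5.62 m) = 0.19

Sy ≈ 0.19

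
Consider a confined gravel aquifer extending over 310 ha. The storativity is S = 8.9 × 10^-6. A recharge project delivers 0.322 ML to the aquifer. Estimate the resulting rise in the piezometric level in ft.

A = 310 ha = 3.1 × 10^6 m²
ΔV = 0.322 ML = 322 m³
Δh = ΔV / (S × A) = 322 m³ / (8.9 × 10^-6 × 3.1 × 10^6 m²) = 11.67 m
Δh = 11.67 m = 38.29 ft

Δh ≈ 38.3 ft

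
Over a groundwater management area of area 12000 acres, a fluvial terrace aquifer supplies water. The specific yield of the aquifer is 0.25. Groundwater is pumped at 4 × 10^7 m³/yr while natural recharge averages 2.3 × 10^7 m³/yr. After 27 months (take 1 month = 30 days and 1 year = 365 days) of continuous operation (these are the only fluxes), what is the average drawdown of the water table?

A = 12000 acres = 4.856 × 10^7 m²
Net abstraction = 4 × 10^7 − 2.3 × 10^7 = 1.7 × 10^7 m³/yr
Q_net = 1.7 × 10^7 m³/yr = 46580 m³/d
t = 27 months = 810 d
ΔV = Q × t = 46580 m³/d × 810 d = 3.773 × 10^7 m³
Δh = ΔV / (Sy × A) = 3.773 × 10^7 / (0.25 × 4.856 × 10^7) = 3.107 m

Δh ≈ 3.11 m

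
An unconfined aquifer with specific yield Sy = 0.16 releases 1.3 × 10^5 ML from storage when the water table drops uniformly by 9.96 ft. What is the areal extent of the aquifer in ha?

A ≈ 26800 ha

Δh = 9.96 ft = 3.036 m
ΔV = 1.3 × 10^5 ML = 1.3 × 10^8 m³
A = ΔV / (Sy × Δh) = 1.3 × 10^8 / (0.16 × 3.036) = 2.676 × 10^8 m²
A = 2.676 × 10^8 m² = 26760 ha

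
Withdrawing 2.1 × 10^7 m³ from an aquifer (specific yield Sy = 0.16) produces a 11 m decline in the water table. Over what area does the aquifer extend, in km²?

A ≈ 11.9 km²

A = ΔV / (Sy × Δh) = 2.1 × 10^7 / (0.16 × 11) = 1.193 × 10^7 m²
A = 1.193 × 10^7 m² = 11.93 km²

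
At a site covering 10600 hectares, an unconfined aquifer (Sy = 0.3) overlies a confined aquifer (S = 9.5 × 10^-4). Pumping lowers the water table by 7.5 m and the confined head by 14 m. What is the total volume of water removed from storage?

ΔV ≈ 2.4 × 10^8 m³

A = 10600 hectares = 1.06 × 10^8 m²
Unconfined: ΔV_u = Sy × A × Δh_u = 0.3 × 1.06 × 10^8 × 7.5 = 2.385 × 10^8 m³
Confined: ΔV_c = S × A × Δh_c = 9.5 × 10^-4 × 1.06 × 10^8 × 14 = 1.41 × 10^6 m³
Total ΔV = 2.385 × 10^8 + 1.41 × 10^6 = 2.399 × 10^8 m³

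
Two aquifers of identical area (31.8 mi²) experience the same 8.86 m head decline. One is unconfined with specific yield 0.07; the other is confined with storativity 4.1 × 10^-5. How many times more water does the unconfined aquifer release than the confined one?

A = 31.8 mi² = 8.236 × 10^7 m²
Unconfined: ΔV_u = Sy × A × Δh = 0.07 × 8.236 × 10^7 × 8.86 = 5.108 × 10^7 m³
Confined: ΔV_c = S × A × Δh = 4.1 × 10^-5 × 8.236 × 10^7 × 8.86 = 29920 m³
Ratio = ΔV_u / ΔV_c = Sy / S = 0.07 / 4.1 × 10^-5 = 1707

ΔV_u / ΔV_c ≈ 1710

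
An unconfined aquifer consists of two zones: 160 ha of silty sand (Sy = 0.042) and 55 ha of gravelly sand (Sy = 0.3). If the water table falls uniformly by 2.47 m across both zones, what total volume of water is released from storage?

A₁ = 160 ha = 1.6 × 10^6 m²; A₂ = 55 ha = 5.5 × 10^5 m²
ΔV₁ = 0.042 × 1.6 × 10^6 × 2.47 = 1.66 × 10^5 m³
ΔV₂ = 0.3 × 5.5 × 10^5 × 2.47 = 4.076 × 10^5 m³
ΔV = ΔV₁ + ΔV₂ = 5.735 × 10^5 m³

ΔV ≈ 5.74 × 10^5 m³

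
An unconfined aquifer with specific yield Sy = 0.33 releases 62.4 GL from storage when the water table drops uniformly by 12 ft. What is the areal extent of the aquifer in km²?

A ≈ 51.7 km²

Δh = 12 ft = 3.658 m
ΔV = 62.4 GL = 6.24 × 10^7 m³
A = ΔV / (Sy × Δh) = 6.24 × 10^7 / (0.33 × 3.658) = 5.17 × 10^7 m²
A = 5.17 × 10^7 m² = 51.7 km²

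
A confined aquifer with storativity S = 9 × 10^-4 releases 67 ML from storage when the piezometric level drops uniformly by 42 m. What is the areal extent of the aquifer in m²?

A ≈ 1.77 × 10^6 m²

ΔV = 67 ML = 67000 m³
A = ΔV / (S × Δh) = 67000 / (9 × 10^-4 × 42) = 1.772 × 10^6 m²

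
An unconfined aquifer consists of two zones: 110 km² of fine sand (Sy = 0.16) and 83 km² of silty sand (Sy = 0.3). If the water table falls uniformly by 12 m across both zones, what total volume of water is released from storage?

A₁ = 110 km² = 1.1 × 10^8 m²; A₂ = 83 km² = 8.3 × 10^7 m²
ΔV₁ = 0.16 × 1.1 × 10^8 × 12 = 2.112 × 10^8 m³
ΔV₂ = 0.3 × 8.3 × 10^7 × 12 = 2.988 × 10^8 m³
ΔV = ΔV₁ + ΔV₂ = 5.1 × 10^8 m³

ΔV ≈ 5.1 × 10^8 m³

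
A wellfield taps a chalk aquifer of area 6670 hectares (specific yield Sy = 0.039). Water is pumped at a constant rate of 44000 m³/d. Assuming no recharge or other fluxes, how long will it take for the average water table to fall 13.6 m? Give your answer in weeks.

A = 6670 hectares = 6.67 × 10^7 m²
ΔV = Sy × A × Δh = 0.039 × 6.67 × 10^7 × 13.6 = 3.538 × 10^7 m³
t = ΔV / Q = 3.538 × 10^7 m³ / 44000 m³/d = 804 d
t = 804 d ≈ 114.9 weeks

t ≈ 115 weeks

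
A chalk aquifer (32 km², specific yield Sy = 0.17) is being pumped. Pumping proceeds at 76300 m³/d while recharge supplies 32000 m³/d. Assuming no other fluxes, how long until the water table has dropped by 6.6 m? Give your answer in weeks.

t ≈ 116 weeks

A = 32 km² = 3.2 × 10^7 m²
ΔV = Sy × A × Δh = 0.17 × 3.2 × 10^7 × 6.6 = 3.59 × 10^7 m³
Net withdrawal = 76300 − 32000 = 44300 m³/d
t = ΔV / Q = 3.59 × 10^7 m³ / 44300 m³/d = 810.5 d
t = 810.5 d ≈ 115.8 weeks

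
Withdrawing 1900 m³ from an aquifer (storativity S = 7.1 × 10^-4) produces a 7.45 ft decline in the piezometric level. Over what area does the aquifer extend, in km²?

A ≈ 1.18 km²

Δh = 7.45 ft = 2.271 m
A = ΔV / (S × Δh) = 1900 / (7.1 × 10^-4 × 2.271) = 1.178 × 10^6 m²
A = 1.178 × 10^6 m² = 1.178 km²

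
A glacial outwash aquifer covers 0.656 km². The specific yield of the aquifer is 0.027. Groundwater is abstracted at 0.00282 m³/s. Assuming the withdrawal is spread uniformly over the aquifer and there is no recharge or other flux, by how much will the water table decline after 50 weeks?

A = 0.656 km² = 6.56 × 10^5 m²
Q = 0.00282 m³/s = 243.6 m³/d
t = 50 weeks = 350 d
ΔV = Q × t = 243.6 m³/d × 350 d = 85280 m³
Δh = ΔV / (Sy × A) = 85280 / (0.027 × 6.56 × 10^5) = 4.815 m

Δh ≈ 4.81 m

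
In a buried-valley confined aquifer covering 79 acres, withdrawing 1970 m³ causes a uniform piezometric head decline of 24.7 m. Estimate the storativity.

A = 79 acres = 3.197 × 10^5 m²
S = ΔV / (A × Δh) = 1970 m³ / (3.197 × 10^5 m² × 24.7 m) = 2.495 × 10^-4

S ≈ 2.5 × 10^-4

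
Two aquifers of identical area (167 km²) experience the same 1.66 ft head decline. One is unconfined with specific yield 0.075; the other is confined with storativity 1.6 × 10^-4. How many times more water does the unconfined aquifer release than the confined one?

ΔV_u / ΔV_c ≈ 469

A = 167 km² = 1.67 × 10^8 m²
Δh = 1.66 ft = 0.506 m
Unconfined: ΔV_u = Sy × A × Δh = 0.075 × 1.67 × 10^8 × 0.506 = 6.337 × 10^6 m³
Confined: ΔV_c = S × A × Δh = 1.6 × 10^-4 × 1.67 × 10^8 × 0.506 = 13520 m³
Ratio = ΔV_u / ΔV_c = Sy / S = 0.075 / 1.6 × 10^-4 = 468.7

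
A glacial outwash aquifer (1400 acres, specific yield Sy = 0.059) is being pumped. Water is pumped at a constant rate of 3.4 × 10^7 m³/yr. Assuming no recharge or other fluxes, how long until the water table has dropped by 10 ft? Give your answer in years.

t ≈ 0.03 years

A = 1400 acres = 5.666 × 10^6 m²
Δh = 10 ft = 3.048 m
ΔV = Sy × A × Δh = 0.059 × 5.666 × 10^6 × 3.048 = 1.019 × 10^6 m³
Q = 3.4 × 10^7 m³/yr = 93150 m³/d
t = ΔV / Q = 1.019 × 10^6 m³ / 93150 m³/d = 10.94 d
t = 10.94 d ≈ 0.02997 years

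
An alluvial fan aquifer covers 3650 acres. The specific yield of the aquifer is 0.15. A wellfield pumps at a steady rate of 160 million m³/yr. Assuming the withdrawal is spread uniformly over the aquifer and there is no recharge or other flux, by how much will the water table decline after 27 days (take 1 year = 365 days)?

A = 3650 acres = 1.477 × 10^7 m²
Q = 160 million m³/yr = 4.384 × 10^5 m³/d
ΔV = Q × t = 4.384 × 10^5 m³/d × 27 d = 1.184 × 10^7 m³
Δh = ΔV / (Sy × A) = 1.184 × 10^7 / (0.15 × 1.477 × 10^7) = 5.342 m

Δh ≈ 5.34 m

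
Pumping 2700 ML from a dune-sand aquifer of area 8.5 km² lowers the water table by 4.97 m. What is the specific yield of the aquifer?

A = 8.5 km² = 8.5 × 10^6 m²
ΔV = 2700 ML = 2.7 × 10^6 m³
Sy = ΔV / (A × Δh) = 2.7 × 10^6 m³ / (8.5 × 10^6 m² × 4.97 m) = 0.06391

Sy ≈ 0.064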